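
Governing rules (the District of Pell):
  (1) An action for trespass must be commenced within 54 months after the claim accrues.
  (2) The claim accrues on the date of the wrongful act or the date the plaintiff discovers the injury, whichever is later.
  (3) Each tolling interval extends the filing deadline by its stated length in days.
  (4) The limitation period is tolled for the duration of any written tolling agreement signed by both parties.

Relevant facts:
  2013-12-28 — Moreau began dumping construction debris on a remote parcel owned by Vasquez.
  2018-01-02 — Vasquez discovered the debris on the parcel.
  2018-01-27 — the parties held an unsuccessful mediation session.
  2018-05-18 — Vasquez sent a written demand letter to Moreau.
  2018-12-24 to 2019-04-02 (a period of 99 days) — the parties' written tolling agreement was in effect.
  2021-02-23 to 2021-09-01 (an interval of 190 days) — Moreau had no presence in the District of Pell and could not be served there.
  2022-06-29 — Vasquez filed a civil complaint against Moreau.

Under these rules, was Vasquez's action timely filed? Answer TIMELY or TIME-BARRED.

The claim accrued on 2018-01-02 — the later of the 2013-12-28 act and the 2018-01-02 discovery.
54 months from 2018-01-02 is 2022-07-02.
Because the written tolling agreement ran from 2018-12-24 to 2019-04-02, the deadline is extended by 99 days to 2022-10-09.
The defendant's absence from the jurisdiction from 2021-02-23 to 2021-09-01 does not toll the period, because no stated rule makes the defendant's absence a tolling event.
Nothing else in the chronology tolls or restarts the period.
Filing on 2022-06-29 beat the 2022-10-09 deadline — the action is timely.

TIMELY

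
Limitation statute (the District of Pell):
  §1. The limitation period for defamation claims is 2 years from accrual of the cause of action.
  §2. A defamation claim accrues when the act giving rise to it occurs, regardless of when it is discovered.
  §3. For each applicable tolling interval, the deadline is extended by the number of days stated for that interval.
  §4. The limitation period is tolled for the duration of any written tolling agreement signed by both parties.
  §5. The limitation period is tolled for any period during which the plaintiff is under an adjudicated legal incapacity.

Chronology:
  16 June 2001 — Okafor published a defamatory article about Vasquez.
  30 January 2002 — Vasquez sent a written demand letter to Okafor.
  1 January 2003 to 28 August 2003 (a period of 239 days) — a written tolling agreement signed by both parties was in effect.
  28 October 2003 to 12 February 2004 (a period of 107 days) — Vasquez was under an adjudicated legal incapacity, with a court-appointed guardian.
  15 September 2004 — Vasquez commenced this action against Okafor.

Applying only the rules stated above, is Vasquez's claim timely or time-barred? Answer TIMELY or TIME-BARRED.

TIME-BARRED

The limitation period began to run on 16 June 2001.
The untolled deadline — 2 years after 16 June 2001 — is 16 June 2003.
The written tolling agreement from 1 January 2003 to 28 August 2003 tolled the period for 239 days, extending the deadline to 10 February 2004.
The plaintiff's legal incapacity from 28 October 2003 to 12 February 2004 tolled the period for 107 days, extending the deadline to 27 May 2004.
The other events in the timeline have no effect on the limitation period under the stated rules.
The 15 September 2004 filing falls after the 27 May 2004 deadline; the claim is time-barred.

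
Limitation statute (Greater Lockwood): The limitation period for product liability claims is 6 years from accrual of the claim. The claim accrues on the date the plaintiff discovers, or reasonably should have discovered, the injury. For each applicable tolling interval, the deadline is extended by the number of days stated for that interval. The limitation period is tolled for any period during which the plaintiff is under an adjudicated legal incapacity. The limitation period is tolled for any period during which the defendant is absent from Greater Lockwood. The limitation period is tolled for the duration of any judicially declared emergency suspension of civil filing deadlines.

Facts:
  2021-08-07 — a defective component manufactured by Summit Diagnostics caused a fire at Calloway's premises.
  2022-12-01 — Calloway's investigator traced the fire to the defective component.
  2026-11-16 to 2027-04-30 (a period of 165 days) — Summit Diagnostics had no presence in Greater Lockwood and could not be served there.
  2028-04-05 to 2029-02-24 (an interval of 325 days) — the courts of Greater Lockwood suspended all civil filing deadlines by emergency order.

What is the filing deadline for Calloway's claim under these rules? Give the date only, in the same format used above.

Under the discovery rule, the claim accrued on 2022-12-01, when Calloway discovered the injury — not on the 2021-08-07 date of the underlying act.
Adding the 6 years base period to 2022-12-01 gives a deadline of 2028-12-01, before any tolling.
Because the defendant's absence from the jurisdiction ran from 2026-11-16 to 2027-04-30, the deadline is extended by 165 days to 2029-05-15.
The period was tolled for 325 days by the emergency suspension of filing deadlines (2028-04-05 to 2029-02-24), pushing the deadline to 2030-04-05.

2030-04-05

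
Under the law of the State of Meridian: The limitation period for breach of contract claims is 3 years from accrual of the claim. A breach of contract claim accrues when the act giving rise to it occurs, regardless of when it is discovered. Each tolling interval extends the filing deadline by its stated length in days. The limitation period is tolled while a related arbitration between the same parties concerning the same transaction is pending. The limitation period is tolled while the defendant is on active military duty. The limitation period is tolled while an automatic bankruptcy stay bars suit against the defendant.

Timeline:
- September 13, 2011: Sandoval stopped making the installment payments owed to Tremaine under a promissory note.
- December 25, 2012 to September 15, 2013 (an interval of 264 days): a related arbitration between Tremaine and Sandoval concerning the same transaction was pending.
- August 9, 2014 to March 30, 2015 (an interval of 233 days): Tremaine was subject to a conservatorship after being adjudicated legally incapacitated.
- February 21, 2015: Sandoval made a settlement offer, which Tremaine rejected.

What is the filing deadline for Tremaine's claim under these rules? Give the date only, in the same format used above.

The limitation period began to run on September 13, 2011.
Adding the 3 years base period to September 13, 2011 gives a deadline of September 13, 2014, before any tolling.
Because the pending related arbitration ran from December 25, 2012 to September 15, 2013, the deadline is extended by 264 days to June 4, 2015.
No stated provision tolls the period for the plaintiff's incapacity, so the interval from August 9, 2014 to March 30, 2015 has no effect on the deadline.
None of the other events listed affects the running of the period under the stated rules.

June 4, 2015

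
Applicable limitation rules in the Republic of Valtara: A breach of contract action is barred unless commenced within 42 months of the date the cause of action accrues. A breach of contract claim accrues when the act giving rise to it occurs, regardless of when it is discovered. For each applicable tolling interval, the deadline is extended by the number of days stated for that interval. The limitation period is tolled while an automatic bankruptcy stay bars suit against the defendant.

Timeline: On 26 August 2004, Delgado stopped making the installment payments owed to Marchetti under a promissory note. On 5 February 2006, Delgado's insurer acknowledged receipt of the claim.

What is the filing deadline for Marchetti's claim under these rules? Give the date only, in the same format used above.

26 February 2008

The cause of action accrued on 26 August 2004, the date of the act.
The untolled deadline — 42 months after 26 August 2004 — is 26 February 2008.
Nothing else in the chronology tolls or restarts the period.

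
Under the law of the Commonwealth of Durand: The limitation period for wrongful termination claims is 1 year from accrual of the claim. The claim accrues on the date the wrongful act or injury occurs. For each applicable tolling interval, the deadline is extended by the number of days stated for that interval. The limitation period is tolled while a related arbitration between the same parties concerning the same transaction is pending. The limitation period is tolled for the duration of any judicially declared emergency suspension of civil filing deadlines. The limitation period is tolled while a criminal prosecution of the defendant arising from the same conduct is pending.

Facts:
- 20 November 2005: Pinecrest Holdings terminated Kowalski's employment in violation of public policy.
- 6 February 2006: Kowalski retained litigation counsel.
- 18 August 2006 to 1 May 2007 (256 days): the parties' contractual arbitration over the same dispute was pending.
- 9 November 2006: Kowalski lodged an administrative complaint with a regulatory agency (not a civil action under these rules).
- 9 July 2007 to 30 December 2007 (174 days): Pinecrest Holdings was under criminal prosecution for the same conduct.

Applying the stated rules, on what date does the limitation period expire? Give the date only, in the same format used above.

24 January 2008

The limitation period began to run on 20 November 2005.
Adding the 1 year base period to 20 November 2005 gives a deadline of 20 November 2006, before any tolling.
The pending related arbitration from 18 August 2006 to 1 May 2007 tolled the period for 256 days, extending the deadline to 3 August 2007.
The period was tolled for 174 days by the pending criminal prosecution (9 July 2007 to 30 December 2007), pushing the deadline to 24 January 2008.
Nothing else in the chronology tolls or restarts the period.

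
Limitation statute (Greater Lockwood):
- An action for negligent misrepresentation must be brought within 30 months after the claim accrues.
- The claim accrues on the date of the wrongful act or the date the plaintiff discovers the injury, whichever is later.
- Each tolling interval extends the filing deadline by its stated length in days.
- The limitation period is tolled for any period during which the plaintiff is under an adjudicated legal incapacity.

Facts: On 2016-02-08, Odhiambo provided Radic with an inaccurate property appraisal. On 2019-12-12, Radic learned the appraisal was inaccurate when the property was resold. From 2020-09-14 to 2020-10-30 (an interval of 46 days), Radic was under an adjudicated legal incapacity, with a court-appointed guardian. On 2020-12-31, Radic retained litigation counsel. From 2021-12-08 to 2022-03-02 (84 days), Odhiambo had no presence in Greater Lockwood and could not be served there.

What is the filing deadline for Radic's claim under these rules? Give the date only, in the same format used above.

2022-07-28

Because discovery on 2019-12-12 post-dates the 2016-02-08 act, accrual under the later-of rule falls on 2019-12-12.
30 months from 2019-12-12 is 2022-06-12.
The period was tolled for 46 days by the plaintiff's legal incapacity (2020-09-14 to 2020-10-30), pushing the deadline to 2022-07-28.
The defendant's absence from the jurisdiction from 2021-12-08 to 2022-03-02 does not toll the period, because no stated rule makes the defendant's absence a tolling event.
Nothing else in the chronology tolls or restarts the period.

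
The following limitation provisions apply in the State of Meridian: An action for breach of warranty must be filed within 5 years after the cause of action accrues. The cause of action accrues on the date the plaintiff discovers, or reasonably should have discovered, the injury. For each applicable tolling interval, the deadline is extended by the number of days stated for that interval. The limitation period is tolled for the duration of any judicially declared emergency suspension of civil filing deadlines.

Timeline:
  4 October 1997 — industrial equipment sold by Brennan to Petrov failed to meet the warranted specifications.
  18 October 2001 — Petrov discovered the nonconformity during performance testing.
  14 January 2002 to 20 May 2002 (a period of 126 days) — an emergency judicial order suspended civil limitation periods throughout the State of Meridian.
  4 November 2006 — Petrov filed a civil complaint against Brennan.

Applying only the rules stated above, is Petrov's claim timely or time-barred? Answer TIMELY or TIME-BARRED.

TIMELY

Under the discovery rule, the claim accrued on 18 October 2001, when Petrov discovered the injury — not on the 4 October 1997 date of the underlying act.
Adding the 5 years base period to 18 October 2001 gives a deadline of 18 October 2006, before any tolling.
The period was tolled for 126 days by the emergency suspension of filing deadlines (14 January 2002 to 20 May 2002), pushing the deadline to 21 February 2007.
Petrov filed on 4 November 2006, before the 21 February 2007 deadline, so the action is timely.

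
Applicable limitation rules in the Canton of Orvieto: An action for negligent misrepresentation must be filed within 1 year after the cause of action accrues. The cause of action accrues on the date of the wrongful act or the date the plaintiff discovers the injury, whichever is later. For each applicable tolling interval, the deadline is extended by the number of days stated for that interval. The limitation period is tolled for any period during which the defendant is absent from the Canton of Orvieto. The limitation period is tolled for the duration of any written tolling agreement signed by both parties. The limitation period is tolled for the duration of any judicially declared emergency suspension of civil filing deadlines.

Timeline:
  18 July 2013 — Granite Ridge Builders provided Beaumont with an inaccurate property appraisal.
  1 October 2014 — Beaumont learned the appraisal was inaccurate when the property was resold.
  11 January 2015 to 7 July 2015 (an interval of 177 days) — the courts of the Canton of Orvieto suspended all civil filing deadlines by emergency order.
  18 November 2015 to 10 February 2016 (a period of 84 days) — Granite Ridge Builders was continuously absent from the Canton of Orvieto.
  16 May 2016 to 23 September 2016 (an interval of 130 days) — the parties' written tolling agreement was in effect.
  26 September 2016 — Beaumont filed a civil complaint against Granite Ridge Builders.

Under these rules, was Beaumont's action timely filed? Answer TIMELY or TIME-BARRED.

TIMELY

Because discovery on 1 October 2014 post-dates the 18 July 2013 act, accrual under the later-of rule falls on 1 October 2014.
Adding the 1 year base period to 1 October 2014 gives a deadline of 1 October 2015, before any tolling.
The emergency suspension of filing deadlines from 11 January 2015 to 7 July 2015 tolled the period for 177 days, extending the deadline to 26 March 2016.
The period was tolled for 84 days by the defendant's absence from the jurisdiction (18 November 2015 to 10 February 2016), pushing the deadline to 18 June 2016.
The written tolling agreement from 16 May 2016 to 23 September 2016 tolled the period for 130 days, extending the deadline to 26 October 2016.
Beaumont filed on 26 September 2016, before the 26 October 2016 deadline, so the action is timely.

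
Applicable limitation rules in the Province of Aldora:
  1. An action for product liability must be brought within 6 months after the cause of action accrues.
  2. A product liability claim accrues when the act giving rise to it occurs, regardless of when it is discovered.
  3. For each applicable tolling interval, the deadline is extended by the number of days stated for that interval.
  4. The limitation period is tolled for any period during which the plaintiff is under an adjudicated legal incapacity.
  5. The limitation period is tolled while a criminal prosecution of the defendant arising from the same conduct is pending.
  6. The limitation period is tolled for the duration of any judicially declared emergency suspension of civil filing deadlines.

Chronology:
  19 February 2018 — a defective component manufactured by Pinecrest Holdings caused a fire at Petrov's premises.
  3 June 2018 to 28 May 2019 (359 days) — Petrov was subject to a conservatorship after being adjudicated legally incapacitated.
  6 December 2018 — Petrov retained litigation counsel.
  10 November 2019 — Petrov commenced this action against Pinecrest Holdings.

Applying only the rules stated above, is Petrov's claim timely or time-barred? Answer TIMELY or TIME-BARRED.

The cause of action accrued on 19 February 2018, the date of the act.
6 months from 19 February 2018 is 19 August 2018.
Because the plaintiff's legal incapacity ran from 3 June 2018 to 28 May 2019, the deadline is extended by 359 days to 13 August 2019.
None of the other events listed affects the running of the period under the stated rules.
Filing on 10 November 2019 missed the 13 August 2019 deadline — the action is time-barred.

TIME-BARRED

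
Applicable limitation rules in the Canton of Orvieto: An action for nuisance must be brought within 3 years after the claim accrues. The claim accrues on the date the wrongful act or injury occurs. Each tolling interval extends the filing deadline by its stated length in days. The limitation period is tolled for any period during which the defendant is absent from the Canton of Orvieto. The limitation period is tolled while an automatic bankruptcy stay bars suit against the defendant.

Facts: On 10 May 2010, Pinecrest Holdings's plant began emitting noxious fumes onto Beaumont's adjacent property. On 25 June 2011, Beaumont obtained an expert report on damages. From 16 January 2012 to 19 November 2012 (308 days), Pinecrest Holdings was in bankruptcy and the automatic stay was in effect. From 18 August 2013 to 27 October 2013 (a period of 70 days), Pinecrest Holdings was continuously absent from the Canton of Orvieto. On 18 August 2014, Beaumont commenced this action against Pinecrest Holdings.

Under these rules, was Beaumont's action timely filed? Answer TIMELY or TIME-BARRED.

The claim accrued on 10 May 2010, the date of the act.
Adding the 3 years base period to 10 May 2010 gives a deadline of 10 May 2013, before any tolling.
The period was tolled for 308 days by the automatic bankruptcy stay (16 January 2012 to 19 November 2012), pushing the deadline to 14 March 2014.
Because the defendant's absence from the jurisdiction ran from 18 August 2013 to 27 October 2013, the deadline is extended by 70 days to 23 May 2014.
Nothing else in the chronology tolls or restarts the period.
Filing on 18 August 2014 missed the 23 May 2014 deadline — the action is time-barred.

TIME-BARRED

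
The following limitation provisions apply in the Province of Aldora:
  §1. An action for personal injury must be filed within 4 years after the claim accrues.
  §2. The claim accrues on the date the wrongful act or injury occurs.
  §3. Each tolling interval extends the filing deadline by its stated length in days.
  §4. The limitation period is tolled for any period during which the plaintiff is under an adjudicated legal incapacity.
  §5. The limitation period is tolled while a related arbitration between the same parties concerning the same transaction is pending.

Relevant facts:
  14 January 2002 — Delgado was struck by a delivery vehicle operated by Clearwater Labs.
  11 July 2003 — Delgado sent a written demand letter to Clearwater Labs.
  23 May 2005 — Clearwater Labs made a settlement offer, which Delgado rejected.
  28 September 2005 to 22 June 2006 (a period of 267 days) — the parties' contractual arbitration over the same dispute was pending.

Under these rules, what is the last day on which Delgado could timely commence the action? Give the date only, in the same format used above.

The limitation period began to run on 14 January 2002.
Adding the 4 years base period to 14 January 2002 gives a deadline of 14 January 2006, before any tolling.
The pending related arbitration from 28 September 2005 to 22 June 2006 tolled the period for 267 days, extending the deadline to 8 October 2006.
The other events in the timeline have no effect on the limitation period under the stated rules.

8 October 2006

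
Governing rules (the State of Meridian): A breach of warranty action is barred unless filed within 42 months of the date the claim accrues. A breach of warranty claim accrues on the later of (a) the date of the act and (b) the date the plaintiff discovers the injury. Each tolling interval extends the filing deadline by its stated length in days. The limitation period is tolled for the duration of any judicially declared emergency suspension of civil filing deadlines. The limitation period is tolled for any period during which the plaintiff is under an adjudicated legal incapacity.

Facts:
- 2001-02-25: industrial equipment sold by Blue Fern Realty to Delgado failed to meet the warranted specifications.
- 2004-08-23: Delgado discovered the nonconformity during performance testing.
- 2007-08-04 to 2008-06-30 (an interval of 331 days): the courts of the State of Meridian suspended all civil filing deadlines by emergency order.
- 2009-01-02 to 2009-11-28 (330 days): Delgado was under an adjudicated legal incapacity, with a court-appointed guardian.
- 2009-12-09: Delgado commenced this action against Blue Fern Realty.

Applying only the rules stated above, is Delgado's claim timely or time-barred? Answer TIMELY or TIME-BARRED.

Because discovery on 2004-08-23 post-dates the 2001-02-25 act, accrual under the later-of rule falls on 2004-08-23.
Adding the 42 months base period to 2004-08-23 gives a deadline of 2008-02-23, before any tolling.
The emergency suspension of filing deadlines from 2007-08-04 to 2008-06-30 tolled the period for 331 days, extending the deadline to 2009-01-19.
Because the plaintiff's legal incapacity ran from 2009-01-02 to 2009-11-28, the deadline is extended by 330 days to 2009-12-15.
The 2009-12-09 filing precedes the 2009-12-15 deadline; the claim is timely.

TIMELY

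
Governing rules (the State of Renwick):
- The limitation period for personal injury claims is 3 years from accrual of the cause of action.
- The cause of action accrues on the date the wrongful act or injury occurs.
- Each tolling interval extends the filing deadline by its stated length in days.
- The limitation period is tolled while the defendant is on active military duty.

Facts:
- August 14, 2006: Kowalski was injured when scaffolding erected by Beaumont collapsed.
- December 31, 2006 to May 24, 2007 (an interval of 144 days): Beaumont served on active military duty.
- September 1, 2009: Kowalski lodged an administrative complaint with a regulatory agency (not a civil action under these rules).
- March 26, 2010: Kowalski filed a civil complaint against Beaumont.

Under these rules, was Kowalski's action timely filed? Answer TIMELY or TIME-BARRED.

The claim accrued on August 14, 2006, when the wrongful act occurred.
The untolled deadline — 3 years after August 14, 2006 — is August 14, 2009.
The period was tolled for 144 days by the defendant's active military service (December 31, 2006 to May 24, 2007), pushing the deadline to January 5, 2010.
The other events in the timeline have no effect on the limitation period under the stated rules.
Kowalski filed on March 26, 2010, after the January 5, 2010 deadline, so the action is time-barred.

TIME-BARRED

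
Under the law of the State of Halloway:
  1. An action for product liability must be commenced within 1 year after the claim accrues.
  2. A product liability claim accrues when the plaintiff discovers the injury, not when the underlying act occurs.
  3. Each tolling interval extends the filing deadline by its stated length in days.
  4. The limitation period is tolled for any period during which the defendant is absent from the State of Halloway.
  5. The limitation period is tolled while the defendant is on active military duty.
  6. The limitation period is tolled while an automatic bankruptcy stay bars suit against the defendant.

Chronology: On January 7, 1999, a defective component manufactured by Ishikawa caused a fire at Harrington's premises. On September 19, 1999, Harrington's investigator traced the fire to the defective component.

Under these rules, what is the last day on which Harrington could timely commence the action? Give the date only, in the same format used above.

Under the discovery rule, the claim accrued on September 19, 1999, when Harrington discovered the injury — not on the January 7, 1999 date of the underlying act.
Adding the 1 year base period to September 19, 1999 gives a deadline of September 19, 2000, before any tolling.

September 19, 2000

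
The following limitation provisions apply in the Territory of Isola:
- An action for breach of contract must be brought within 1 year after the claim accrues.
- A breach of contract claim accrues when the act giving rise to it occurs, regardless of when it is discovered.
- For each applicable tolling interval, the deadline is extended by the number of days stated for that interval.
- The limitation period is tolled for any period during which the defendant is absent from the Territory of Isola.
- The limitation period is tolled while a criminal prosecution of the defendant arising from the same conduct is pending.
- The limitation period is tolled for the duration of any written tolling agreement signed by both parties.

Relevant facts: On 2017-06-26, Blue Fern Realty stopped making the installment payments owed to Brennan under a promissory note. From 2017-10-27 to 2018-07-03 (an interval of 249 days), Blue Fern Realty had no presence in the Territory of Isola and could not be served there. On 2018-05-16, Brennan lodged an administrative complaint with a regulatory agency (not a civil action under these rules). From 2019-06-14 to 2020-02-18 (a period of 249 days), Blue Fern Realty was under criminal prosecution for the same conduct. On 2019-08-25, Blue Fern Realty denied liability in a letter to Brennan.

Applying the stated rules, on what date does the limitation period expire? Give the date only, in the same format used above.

The limitation period began to run on 2017-06-26.
Adding the 1 year base period to 2017-06-26 gives a deadline of 2018-06-26, before any tolling.
The period was tolled for 249 days by the defendant's absence from the jurisdiction (2017-10-27 to 2018-07-03), pushing the deadline to 2019-03-02.
By the time the pending criminal prosecution began on 2019-06-14, the limitation period had already expired on 2019-03-02; that interval cannot revive it.
None of the other events listed affects the running of the period under the stated rules.

2019-03-02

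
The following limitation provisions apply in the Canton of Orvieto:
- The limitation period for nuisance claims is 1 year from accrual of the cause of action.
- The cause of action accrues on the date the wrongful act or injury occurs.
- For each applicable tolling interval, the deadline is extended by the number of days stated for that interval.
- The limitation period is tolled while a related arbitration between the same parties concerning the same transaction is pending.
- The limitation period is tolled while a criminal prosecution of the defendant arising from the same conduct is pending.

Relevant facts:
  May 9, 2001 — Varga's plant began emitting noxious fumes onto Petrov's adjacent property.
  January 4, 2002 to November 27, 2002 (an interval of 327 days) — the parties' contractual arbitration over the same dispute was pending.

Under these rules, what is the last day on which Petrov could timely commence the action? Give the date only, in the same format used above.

The claim accrued on May 9, 2001, when the wrongful act occurred.
The untolled deadline — 1 year after May 9, 2001 — is May 9, 2002.
The pending related arbitration from January 4, 2002 to November 27, 2002 tolled the period for 327 days, extending the deadline to April 1, 2003.

April 1, 2003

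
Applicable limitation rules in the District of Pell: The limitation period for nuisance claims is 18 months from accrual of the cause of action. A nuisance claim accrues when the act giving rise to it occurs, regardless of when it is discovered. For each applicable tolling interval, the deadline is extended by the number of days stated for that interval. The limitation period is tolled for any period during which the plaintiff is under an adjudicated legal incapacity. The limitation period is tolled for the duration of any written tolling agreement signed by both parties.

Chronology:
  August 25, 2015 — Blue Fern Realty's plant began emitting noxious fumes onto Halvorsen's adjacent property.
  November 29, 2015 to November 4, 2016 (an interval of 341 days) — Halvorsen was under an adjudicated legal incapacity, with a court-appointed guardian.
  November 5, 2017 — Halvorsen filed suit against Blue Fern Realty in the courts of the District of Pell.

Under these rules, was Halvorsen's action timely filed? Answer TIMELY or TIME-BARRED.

TIMELY

The limitation period began to run on August 25, 2015.
18 months from August 25, 2015 is February 25, 2017.
Because the plaintiff's legal incapacity ran from November 29, 2015 to November 4, 2016, the deadline is extended by 341 days to February 1, 2018.
The November 5, 2017 filing precedes the February 1, 2018 deadline; the claim is timely.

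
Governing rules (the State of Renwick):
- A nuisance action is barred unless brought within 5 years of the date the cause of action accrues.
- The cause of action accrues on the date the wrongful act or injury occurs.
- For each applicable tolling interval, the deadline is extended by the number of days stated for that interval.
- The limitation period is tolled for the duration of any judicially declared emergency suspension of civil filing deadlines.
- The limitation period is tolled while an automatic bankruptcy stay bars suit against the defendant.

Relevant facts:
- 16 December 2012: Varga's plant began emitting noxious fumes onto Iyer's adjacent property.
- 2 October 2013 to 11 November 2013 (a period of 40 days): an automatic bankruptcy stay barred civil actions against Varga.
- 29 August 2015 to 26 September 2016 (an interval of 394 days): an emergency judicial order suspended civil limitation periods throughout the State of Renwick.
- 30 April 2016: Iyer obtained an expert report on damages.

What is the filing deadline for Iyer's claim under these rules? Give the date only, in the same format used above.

The cause of action accrued on 16 December 2012, the date of the act.
5 years from 16 December 2012 is 16 December 2017.
The period was tolled for 40 days by the automatic bankruptcy stay (2 October 2013 to 11 November 2013), pushing the deadline to 25 January 2018.
The emergency suspension of filing deadlines from 29 August 2015 to 26 September 2016 tolled the period for 394 days, extending the deadline to 23 February 2019.
Nothing else in the chronology tolls or restarts the period.

23 February 2019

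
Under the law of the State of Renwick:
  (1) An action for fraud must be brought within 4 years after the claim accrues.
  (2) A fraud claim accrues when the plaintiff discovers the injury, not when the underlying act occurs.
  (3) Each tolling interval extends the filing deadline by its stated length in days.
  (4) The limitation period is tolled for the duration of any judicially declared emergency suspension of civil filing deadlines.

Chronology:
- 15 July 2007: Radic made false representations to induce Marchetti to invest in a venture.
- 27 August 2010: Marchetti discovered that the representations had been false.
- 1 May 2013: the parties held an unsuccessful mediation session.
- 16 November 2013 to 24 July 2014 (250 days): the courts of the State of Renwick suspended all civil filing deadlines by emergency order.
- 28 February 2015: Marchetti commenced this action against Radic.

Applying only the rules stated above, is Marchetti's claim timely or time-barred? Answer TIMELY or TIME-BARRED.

TIMELY

Accrual is tied to discovery, so the period began on 27 August 2010 rather than on 15 July 2007 when the act occurred.
Adding the 4 years base period to 27 August 2010 gives a deadline of 27 August 2014, before any tolling.
The emergency suspension of filing deadlines from 16 November 2013 to 24 July 2014 tolled the period for 250 days, extending the deadline to 4 May 2015.
None of the other events listed affects the running of the period under the stated rules.
Filing on 28 February 2015 beat the 4 May 2015 deadline — the action is timely.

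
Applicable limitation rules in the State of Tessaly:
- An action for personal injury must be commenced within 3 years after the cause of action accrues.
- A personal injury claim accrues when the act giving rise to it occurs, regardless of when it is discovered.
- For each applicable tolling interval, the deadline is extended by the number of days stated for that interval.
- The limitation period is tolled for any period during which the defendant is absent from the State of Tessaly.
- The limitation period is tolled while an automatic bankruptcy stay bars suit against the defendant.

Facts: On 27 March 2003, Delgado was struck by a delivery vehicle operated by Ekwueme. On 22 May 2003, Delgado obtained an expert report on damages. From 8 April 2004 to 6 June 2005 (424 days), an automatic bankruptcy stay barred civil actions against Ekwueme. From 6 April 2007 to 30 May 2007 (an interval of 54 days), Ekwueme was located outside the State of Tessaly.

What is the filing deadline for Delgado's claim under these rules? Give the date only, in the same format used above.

18 July 2007

The cause of action accrued on 27 March 2003, the date of the act.
Adding the 3 years base period to 27 March 2003 gives a deadline of 27 March 2006, before any tolling.
Because the automatic bankruptcy stay ran from 8 April 2004 to 6 June 2005, the deadline is extended by 424 days to 25 May 2007.
The defendant's absence from the jurisdiction from 6 April 2007 to 30 May 2007 tolled the period for 54 days, extending the deadline to 18 July 2007.
The other events in the timeline have no effect on the limitation period under the stated rules.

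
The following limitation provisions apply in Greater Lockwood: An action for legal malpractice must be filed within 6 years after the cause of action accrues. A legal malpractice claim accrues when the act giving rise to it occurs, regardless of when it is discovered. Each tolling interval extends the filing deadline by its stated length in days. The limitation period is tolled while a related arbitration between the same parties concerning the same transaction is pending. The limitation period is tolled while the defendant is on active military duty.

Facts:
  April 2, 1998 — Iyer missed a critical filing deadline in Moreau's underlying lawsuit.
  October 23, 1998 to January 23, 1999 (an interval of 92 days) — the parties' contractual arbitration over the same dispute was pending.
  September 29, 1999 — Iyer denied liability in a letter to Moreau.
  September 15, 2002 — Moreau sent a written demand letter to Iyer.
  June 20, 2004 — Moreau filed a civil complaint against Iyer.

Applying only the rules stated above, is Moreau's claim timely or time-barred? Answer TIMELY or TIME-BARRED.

The cause of action accrued on April 2, 1998, the date of the act.
The untolled deadline — 6 years after April 2, 1998 — is April 2, 2004.
Because the pending related arbitration ran from October 23, 1998 to January 23, 1999, the deadline is extended by 92 days to July 3, 2004.
Nothing else in the chronology tolls or restarts the period.
Moreau filed on June 20, 2004, before the July 3, 2004 deadline, so the action is timely.

TIMELY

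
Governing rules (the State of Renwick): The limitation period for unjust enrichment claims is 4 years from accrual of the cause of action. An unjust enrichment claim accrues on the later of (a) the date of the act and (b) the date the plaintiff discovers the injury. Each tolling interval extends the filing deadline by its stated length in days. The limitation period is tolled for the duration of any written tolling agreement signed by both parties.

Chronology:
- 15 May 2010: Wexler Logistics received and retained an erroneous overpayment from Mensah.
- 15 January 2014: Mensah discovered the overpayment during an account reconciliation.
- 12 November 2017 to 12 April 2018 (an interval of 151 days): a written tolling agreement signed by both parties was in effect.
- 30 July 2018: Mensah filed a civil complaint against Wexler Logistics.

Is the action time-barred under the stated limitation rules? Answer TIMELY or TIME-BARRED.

TIME-BARRED

Taking the later of the act (15 May 2010) and discovery (15 January 2014), the claim accrued on 15 January 2014.
The untolled deadline — 4 years after 15 January 2014 — is 15 January 2018.
Because the written tolling agreement ran from 12 November 2017 to 12 April 2018, the deadline is extended by 151 days to 15 June 2018.
The 30 July 2018 filing falls after the 15 June 2018 deadline; the claim is time-barred.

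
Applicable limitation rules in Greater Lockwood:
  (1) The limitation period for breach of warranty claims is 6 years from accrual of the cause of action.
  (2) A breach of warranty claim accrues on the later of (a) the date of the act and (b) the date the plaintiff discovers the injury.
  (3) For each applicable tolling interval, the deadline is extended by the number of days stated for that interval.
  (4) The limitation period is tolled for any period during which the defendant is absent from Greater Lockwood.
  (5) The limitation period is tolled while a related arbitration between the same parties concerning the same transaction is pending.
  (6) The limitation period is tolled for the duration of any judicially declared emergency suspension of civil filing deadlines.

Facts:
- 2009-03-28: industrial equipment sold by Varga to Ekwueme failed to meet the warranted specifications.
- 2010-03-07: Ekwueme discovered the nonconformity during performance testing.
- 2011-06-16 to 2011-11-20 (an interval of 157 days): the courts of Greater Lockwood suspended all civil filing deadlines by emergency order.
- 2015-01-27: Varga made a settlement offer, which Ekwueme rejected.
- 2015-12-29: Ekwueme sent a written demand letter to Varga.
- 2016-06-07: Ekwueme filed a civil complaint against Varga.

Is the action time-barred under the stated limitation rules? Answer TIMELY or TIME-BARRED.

TIMELY

Because discovery on 2010-03-07 post-dates the 2009-03-28 act, accrual under the later-of rule falls on 2010-03-07.
The untolled deadline — 6 years after 2010-03-07 — is 2016-03-07.
The emergency suspension of filing deadlines from 2011-06-16 to 2011-11-20 tolled the period for 157 days, extending the deadline to 2016-08-11.
The other events in the timeline have no effect on the limitation period under the stated rules.
The 2016-06-07 filing precedes the 2016-08-11 deadline; the claim is timely.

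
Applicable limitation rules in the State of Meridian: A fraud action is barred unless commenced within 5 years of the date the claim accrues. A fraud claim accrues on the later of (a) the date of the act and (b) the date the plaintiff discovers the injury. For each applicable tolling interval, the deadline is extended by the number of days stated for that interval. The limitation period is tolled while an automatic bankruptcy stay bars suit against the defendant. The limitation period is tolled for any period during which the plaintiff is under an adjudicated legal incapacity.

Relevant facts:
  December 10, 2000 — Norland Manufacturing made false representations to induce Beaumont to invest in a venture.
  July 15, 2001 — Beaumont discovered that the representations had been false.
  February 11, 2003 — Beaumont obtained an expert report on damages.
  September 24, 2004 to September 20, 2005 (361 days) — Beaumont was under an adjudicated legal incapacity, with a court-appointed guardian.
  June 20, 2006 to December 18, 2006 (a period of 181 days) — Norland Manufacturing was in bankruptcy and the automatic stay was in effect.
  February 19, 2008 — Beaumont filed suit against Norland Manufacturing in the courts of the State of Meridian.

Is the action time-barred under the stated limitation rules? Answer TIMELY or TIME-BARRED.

TIME-BARRED

Taking the later of the act (December 10, 2000) and discovery (July 15, 2001), the claim accrued on July 15, 2001.
5 years from July 15, 2001 is July 15, 2006.
Because the plaintiff's legal incapacity ran from September 24, 2004 to September 20, 2005, the deadline is extended by 361 days to July 11, 2007.
The period was tolled for 181 days by the automatic bankruptcy stay (June 20, 2006 to December 18, 2006), pushing the deadline to January 8, 2008.
Nothing else in the chronology tolls or restarts the period.
The February 19, 2008 filing falls after the January 8, 2008 deadline; the claim is time-barred.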